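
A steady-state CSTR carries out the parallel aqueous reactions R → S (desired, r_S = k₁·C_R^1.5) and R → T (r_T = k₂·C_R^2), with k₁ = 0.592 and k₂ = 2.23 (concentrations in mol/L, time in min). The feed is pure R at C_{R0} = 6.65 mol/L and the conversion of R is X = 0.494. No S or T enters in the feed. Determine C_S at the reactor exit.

Exit C_R = C_{R0}(1−X) = 6.65×0.506 = 3.365 mol/L.
In a CSTR the entire volume is at exit conditions, so r_S = 0.592×3.365^1.5 = 3.654 and r_T = 2.23×3.365^2 = 25.25.
Fraction of consumed R going to S: r_S/(r_S+r_T) = 0.1264.
C_S = 0.1264·C_{R0}·X = 0.1264×6.65×0.494 = 0.415 mol/L.

0.415 mol/L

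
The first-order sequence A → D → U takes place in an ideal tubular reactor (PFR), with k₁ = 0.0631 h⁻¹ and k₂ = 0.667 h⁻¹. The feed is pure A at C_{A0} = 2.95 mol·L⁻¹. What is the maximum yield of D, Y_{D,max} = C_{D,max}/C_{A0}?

For a first-order series the maximum intermediate yield is C_{D,max}/C_{A0} = (k₁/k₂)^[k₂/(k₂−k₁)].
= (0.0631/0.667)^(0.667/(0.667−0.0631)) = (0.09460)^(1.104) = 0.07394.

0.0739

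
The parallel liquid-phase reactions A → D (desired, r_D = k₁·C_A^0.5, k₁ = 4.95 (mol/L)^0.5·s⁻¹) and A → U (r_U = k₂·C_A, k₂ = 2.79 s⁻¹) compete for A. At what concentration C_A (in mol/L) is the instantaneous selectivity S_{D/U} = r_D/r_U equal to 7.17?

0.0612 mol/L

S_{D/U} = (k₁/k₂)·C_A^-0.5 ⇒ C_A = (S·k₂/k₁)^(-2).
= (7.17×2.79/4.95)^(-2) = (4.041)^(-2) = 0.0612 mol/L.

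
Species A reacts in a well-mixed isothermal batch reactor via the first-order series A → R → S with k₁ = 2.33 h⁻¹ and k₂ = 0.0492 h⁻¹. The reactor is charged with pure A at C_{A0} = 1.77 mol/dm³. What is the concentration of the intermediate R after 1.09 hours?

1.57 mol/dm³

Solving the coupled first-order balances gives C_R(t) = [k₁/(k₂−k₁)]·C_{A0}·(e^(−k₁t) − e^(−k₂t)).
e^(−k₁t) = e^(−2.33×1.09) = e^(−2.540) = 0.07889; e^(−k₂t) = e^(−0.05363) = 0.9478.
C_R = 2.33×1.77/(0.0492−2.33) × (0.07889−0.9478) = (-1.808)×(-0.8689) = 1.571 mol/dm³.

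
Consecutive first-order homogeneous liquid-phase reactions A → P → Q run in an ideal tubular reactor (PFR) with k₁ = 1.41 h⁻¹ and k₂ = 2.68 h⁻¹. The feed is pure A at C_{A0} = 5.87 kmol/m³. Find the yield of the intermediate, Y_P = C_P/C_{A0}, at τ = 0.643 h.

0.250

Solving the coupled first-order balances gives C_P(τ) = [k₁/(k₂−k₁)]·C_{A0}·(e^(−k₁τ) − e^(−k₂τ)).
e^(−k₁τ) = e^(−1.41×0.643) = e^(−0.9066) = 0.4039; e^(−k₂τ) = e^(−1.723) = 0.1785.
C_P = 1.41×5.87/(2.68−1.41) × (0.4039−0.1785) = 6.517×0.2254 = 1.469 kmol/m³.
Y_P = C_P/C_{A0} = 1.469/5.87 = 0.250.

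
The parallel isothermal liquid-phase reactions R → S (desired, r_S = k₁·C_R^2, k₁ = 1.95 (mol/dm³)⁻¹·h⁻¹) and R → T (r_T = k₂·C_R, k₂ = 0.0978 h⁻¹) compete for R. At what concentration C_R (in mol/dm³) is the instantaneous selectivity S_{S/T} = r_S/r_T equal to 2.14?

0.107 mol/dm³

S_{S/T} = (k₁/k₂)·C_R ⇒ C_R = S·k₂/k₁.
= 2.14×0.0978/1.95 = 0.107 mol/dm³.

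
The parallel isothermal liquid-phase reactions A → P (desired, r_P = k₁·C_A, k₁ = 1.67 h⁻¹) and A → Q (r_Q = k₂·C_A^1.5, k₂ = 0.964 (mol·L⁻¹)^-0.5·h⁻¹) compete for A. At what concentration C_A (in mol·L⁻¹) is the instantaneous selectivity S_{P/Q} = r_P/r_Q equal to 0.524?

S_{P/Q} = (k₁/k₂)·C_A^-0.5 ⇒ C_A = (S·k₂/k₁)^(-2).
= (0.524×0.964/1.67)^(-2) = (0.3025)^(-2) = 10.9 mol·L⁻¹.

10.9 mol·L⁻¹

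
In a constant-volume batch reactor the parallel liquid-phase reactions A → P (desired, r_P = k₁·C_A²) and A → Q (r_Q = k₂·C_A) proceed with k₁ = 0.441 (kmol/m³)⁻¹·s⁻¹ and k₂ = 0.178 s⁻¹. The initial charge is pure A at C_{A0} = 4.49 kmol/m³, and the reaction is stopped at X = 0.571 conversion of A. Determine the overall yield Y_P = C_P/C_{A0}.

C_A = C_{A0}(1−X) = 1.926 kmol/m³.
Along a PFR/batch, dC_Q/dC_A = −r_Q/(r_P+r_Q) = −k₂/(k₂+k₁·C_A).
Integrating from C_{A0} to C_A: C_Q = (0.178/0.441)·ln[(0.178+0.441·4.49)/(0.178+0.441·1.93)] = 0.4036·ln(2.158/1.027) = 0.2995 kmol/m³.
Then C_P = (C_{A0}−C_A) − C_Q = 2.564 − 0.2995 = 2.264 kmol/m³.
Y_P = C_P/C_{A0} = 2.264/4.49 = 0.504.

0.504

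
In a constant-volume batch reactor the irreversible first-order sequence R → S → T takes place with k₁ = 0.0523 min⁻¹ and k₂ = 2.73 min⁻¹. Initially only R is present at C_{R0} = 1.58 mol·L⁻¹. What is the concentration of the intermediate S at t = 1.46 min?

0.0280 mol·L⁻¹

Solving the coupled first-order balances gives C_S(t) = [k₁/(k₂−k₁)]·C_{R0}·(e^(−k₁t) − e^(−k₂t)).
e^(−k₁t) = e^(−0.0523×1.46) = e^(−0.07636) = 0.9265; e^(−k₂t) = e^(−3.986) = 0.01858.
C_S = 0.0523×1.58/(2.73−0.0523) × (0.9265−0.01858) = 0.03086×0.9079 = 0.02802 mol·L⁻¹.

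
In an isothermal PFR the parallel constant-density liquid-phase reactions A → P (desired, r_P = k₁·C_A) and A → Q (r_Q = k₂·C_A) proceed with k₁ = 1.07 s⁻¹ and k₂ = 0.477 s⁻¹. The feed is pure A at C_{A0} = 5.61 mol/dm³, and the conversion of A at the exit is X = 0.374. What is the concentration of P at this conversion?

C_A = C_{A0}(1−X) = 3.512 mol/dm³.
Both paths are first order in A, so the instantaneous fraction to P is constant: dC_P/d(−C_A) = k₁/(k₁+k₂) = 0.6917.
C_P = 0.6917·(C_{A0}−C_A) = 0.6917×2.098 = 1.45 mol/dm³.

1.45 mol/dm³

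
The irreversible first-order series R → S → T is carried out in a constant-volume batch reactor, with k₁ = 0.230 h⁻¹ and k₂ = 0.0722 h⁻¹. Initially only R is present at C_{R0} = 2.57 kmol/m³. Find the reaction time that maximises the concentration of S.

Setting dC_S/dt = 0 gives t_opt = ln(k₂/k₁)/(k₂−k₁).
= ln(0.0722/0.230)/(0.0722−0.230) = ln(0.3139)/-0.1578 = -1.159/-0.1578 = 7.34 h.

7.34 h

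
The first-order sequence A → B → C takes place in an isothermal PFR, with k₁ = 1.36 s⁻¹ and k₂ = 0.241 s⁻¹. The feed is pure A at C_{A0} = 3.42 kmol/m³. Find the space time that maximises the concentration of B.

1.55 s

Setting dC_B/dτ = 0 gives τ_opt = ln(k₂/k₁)/(k₂−k₁).
= ln(0.241/1.36)/(0.241−1.36) = ln(0.1772)/-1.119 = -1.730/-1.119 = 1.55 s.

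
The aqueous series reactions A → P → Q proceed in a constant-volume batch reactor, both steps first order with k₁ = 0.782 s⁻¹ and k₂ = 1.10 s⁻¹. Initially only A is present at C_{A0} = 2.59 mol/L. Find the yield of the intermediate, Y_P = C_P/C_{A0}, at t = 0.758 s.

0.291

Solving the coupled first-order balances gives C_P(t) = [k₁/(k₂−k₁)]·C_{A0}·(e^(−k₁t) − e^(−k₂t)).
e^(−k₁t) = e^(−0.782×0.758) = e^(−0.5928) = 0.5528; e^(−k₂t) = e^(−0.8338) = 0.4344.
C_P = 0.782×2.59/(1.10−0.782) × (0.5528−0.4344) = 6.369×0.1184 = 0.7541 mol/L.
Y_P = C_P/C_{A0} = 0.7541/2.59 = 0.291.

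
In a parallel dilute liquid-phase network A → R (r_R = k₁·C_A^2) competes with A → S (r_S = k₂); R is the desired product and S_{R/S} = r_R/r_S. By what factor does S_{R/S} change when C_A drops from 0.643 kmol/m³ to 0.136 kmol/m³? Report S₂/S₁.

0.0447

S_{R/S} = (k₁/k₂)·C_A^2, so S₂/S₁ = (C_{A,2}/C_{A,1})^2.
= (0.136/0.643)^2 = (0.2115)^2 = 0.0447.
Selectivity toward R falls as C_A falls — high-concentration operation is favoured.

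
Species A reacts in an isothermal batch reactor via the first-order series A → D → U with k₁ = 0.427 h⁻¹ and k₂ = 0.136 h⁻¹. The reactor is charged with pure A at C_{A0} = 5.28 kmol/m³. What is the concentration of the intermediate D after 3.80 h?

For first-order series with pure A initially, C_D(t) = k₁C_{A0}/(k₂−k₁)·(e^(−k₁t) − e^(−k₂t)).
e^(−k₁t) = e^(−0.427×3.80) = e^(−1.623) = 0.1974; e^(−k₂t) = e^(−0.5168) = 0.5964.
C_D = 0.427×5.28/(0.136−0.427) × (0.1974−0.5964) = (-7.748)×(-0.3990) = 3.092 kmol/m³.

3.09 kmol/m³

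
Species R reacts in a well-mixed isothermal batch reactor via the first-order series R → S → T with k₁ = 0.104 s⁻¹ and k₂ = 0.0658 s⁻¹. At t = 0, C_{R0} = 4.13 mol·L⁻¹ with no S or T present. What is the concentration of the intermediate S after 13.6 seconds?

1.86 mol·L⁻¹

Solving the coupled first-order balances gives C_S(t) = [k₁/(k₂−k₁)]·C_{R0}·(e^(−k₁t) − e^(−k₂t)).
e^(−k₁t) = e^(−0.104×13.6) = e^(−1.414) = 0.2431; e^(−k₂t) = e^(−0.8949) = 0.4087.
C_S = 0.104×4.13/(0.0658−0.104) × (0.2431−0.4087) = (-11.24)×(-0.1656) = 1.862 mol·L⁻¹.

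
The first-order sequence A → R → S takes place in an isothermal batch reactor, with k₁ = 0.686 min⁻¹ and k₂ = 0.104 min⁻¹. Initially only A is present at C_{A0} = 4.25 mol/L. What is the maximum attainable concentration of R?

3.03 mol/L

For a first-order series the maximum intermediate yield is C_{R,max}/C_{A0} = (k₁/k₂)^[k₂/(k₂−k₁)].
= (0.686/0.104)^(0.104/(0.104−0.686)) = (6.596)^(-0.1787) = 0.7138.
C_{R,max} = 0.7138×4.25 = 3.03 mol/L.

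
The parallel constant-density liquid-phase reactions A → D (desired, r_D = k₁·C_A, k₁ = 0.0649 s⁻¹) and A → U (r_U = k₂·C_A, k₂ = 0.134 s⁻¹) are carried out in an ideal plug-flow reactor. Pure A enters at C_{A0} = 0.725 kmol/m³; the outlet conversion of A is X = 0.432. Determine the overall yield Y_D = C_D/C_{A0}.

0.141

C_A = C_{A0}(1−X) = 0.4118 kmol/m³.
Both paths are first order in A, so the instantaneous fraction to D is constant: dC_D/d(−C_A) = k₁/(k₁+k₂) = 0.3263.
C_D = 0.3263·(C_{A0}−C_A) = 0.3263×0.3132 = 0.102 kmol/m³.
Y_D = C_D/C_{A0} = 0.1022/0.725 = 0.141.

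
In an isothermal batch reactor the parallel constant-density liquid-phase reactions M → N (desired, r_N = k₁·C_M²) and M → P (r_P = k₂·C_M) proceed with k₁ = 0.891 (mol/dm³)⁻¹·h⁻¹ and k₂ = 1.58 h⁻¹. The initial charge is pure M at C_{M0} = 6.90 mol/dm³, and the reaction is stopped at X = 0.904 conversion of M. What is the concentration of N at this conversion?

3.99 mol/dm³

C_M = C_{M0}(1−X) = 0.6624 mol/dm³.
Along a PFR/batch, dC_P/dC_M = −r_P/(r_N+r_P) = −k₂/(k₂+k₁·C_M).
Integrating from C_{M0} to C_M: C_P = (1.58/0.891)·ln[(1.58+0.891·6.90)/(1.58+0.891·0.662)] = 1.773·ln(7.728/2.170) = 2.252 mol/dm³.
Then C_N = (C_{M0}−C_M) − C_P = 6.238 − 2.252 = 3.985 mol/dm³.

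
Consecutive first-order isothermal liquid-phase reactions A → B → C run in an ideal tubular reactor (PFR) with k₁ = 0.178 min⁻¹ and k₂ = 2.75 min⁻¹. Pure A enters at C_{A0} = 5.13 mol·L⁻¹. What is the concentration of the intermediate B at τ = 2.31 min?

Solving the coupled first-order balances gives C_B(τ) = [k₁/(k₂−k₁)]·C_{A0}·(e^(−k₁τ) − e^(−k₂τ)).
e^(−k₁τ) = e^(−0.178×2.31) = e^(−0.4112) = 0.6629; e^(−k₂τ) = e^(−6.353) = 0.001742.
C_B = 0.178×5.13/(2.75−0.178) × (0.6629−0.001742) = 0.3550×0.6611 = 0.2347 mol·L⁻¹.

0.235 mol·L⁻¹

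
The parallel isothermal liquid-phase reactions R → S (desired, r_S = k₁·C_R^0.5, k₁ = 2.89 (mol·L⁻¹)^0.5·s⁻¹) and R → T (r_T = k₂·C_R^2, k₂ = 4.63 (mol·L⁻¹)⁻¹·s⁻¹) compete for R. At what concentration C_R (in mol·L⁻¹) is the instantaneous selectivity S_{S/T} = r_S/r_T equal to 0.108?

S_{S/T} = (k₁/k₂)·C_R^-1.5 ⇒ C_R = (S·k₂/k₁)^(1/(-1.5)).
= (0.108×4.63/2.89)^(-0.6667) = (0.1730)^(-0.6667) = 3.22 mol·L⁻¹.

3.22 mol·L⁻¹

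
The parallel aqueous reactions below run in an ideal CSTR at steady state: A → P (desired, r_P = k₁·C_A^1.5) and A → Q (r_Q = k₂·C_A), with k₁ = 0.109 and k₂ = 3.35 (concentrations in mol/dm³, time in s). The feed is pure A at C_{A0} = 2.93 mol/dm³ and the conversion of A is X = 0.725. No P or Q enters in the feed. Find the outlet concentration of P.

Exit C_A = C_{A0}(1−X) = 2.93×0.275 = 0.8058 mol/dm³.
In a CSTR the entire volume is at exit conditions, so r_P = 0.109×0.8058^1.5 = 0.07884 and r_Q = 3.35×0.8058 = 2.699.
Fraction of consumed A going to P: r_P/(r_P+r_Q) = 0.02838.
C_P = 0.02838·C_{A0}·X = 0.02838×2.93×0.725 = 0.0603 mol/dm³.

0.0603 mol/dm³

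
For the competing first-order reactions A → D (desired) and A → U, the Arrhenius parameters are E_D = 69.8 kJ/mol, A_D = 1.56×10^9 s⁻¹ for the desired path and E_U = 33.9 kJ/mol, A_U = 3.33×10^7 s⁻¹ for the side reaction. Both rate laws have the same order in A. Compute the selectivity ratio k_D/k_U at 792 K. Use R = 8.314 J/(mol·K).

0.201

k_D/k_U = (A_D/A_U)·exp[−(E_D−E_U)/(RT)] = (A_D/A_U)·exp[(E_U−E_D)/(RT)].
(E_U−E_D)/(RT) = (33.9−69.8)×10³/(8.314×792) = -35900/6585 = -5.452.
k_D/k_U = (1.56×10^9/3.33×10^7)·exp(-5.452) = 46.85 × 0.004288 = 0.201.
Since E_D > E_U, raising the temperature improves selectivity toward D.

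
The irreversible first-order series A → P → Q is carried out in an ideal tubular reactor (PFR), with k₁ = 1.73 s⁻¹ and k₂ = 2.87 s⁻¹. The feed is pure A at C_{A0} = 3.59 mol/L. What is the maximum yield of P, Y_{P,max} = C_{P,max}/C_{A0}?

Evaluating C_P at τ_opt = ln(k₂/k₁)/(k₂−k₁) gives C_{P,max}/C_{A0} = (k₁/k₂)^[k₂/(k₂−k₁)].
= (1.73/2.87)^(2.87/(2.87−1.73)) = (0.6028)^(2.518) = 0.2796.

0.280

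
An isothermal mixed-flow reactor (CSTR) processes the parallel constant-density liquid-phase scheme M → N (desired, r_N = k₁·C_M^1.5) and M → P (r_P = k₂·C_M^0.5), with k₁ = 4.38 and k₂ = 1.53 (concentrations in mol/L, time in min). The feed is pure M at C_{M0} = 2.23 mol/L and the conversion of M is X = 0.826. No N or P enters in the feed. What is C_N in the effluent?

0.969 mol/L

Exit C_M = C_{M0}(1−X) = 2.23×0.174 = 0.3880 mol/L.
A CSTR operates uniformly at the exit composition, giving r_N = 1.059 and r_P = 0.9531 (each k·C_M^n at C_M = 0.3880).
Fraction of consumed M going to N: r_N/(r_N+r_P) = 0.5262.
C_N = 0.5262·C_{M0}·X = 0.5262×2.23×0.826 = 0.969 mol/L.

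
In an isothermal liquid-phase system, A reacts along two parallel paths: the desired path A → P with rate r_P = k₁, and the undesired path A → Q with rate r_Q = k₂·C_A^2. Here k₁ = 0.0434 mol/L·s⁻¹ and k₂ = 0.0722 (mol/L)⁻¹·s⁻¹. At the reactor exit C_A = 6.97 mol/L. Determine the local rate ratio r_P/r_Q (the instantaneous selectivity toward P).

0.0124

S_{P/Q} = r_P/r_Q = (k₁)/(k₂·C_A^2) = (k₁/k₂)·C_A^-2.
= (0.0434) / (0.0722×6.970^2) = 0.04340/3.508 = 0.0124.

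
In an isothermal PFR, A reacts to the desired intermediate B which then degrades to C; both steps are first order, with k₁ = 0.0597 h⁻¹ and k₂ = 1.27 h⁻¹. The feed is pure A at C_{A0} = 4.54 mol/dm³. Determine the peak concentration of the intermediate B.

0.184 mol/dm³

Evaluating C_B at τ_opt = ln(k₂/k₁)/(k₂−k₁) gives C_{B,max}/C_{A0} = (k₁/k₂)^[k₂/(k₂−k₁)].
= (0.0597/1.27)^(1.27/(1.27−0.0597)) = (0.04701)^(1.049) = 0.04043.
C_{B,max} = 0.04043×4.54 = 0.184 mol/dm³.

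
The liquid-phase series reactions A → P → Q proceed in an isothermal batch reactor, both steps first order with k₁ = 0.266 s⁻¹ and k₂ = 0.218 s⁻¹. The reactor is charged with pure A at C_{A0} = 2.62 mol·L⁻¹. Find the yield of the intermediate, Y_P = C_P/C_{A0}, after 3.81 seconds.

0.404

Solving the coupled first-order balances gives C_P(t) = [k₁/(k₂−k₁)]·C_{A0}·(e^(−k₁t) − e^(−k₂t)).
e^(−k₁t) = e^(−0.266×3.81) = e^(−1.013) = 0.3630; e^(−k₂t) = e^(−0.8306) = 0.4358.
C_P = 0.266×2.62/(0.218−0.266) × (0.3630−0.4358) = (-14.52)×(-0.07284) = 1.058 mol·L⁻¹.
Y_P = C_P/C_{A0} = 1.058/2.62 = 0.404.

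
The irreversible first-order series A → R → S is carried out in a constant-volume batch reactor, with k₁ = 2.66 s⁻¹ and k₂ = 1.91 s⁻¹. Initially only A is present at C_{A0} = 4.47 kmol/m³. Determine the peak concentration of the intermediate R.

1.92 kmol/m³

Evaluating C_R at t_opt = ln(k₂/k₁)/(k₂−k₁) gives C_{R,max}/C_{A0} = (k₁/k₂)^[k₂/(k₂−k₁)].
= (2.66/1.91)^(1.91/(1.91−2.66)) = (1.393)^(-2.547) = 0.4302.
C_{R,max} = 0.4302×4.47 = 1.92 kmol/m³.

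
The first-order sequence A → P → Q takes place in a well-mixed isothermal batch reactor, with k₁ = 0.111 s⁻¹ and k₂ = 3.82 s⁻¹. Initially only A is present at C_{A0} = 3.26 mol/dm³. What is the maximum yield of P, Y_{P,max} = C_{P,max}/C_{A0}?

At the optimum, C_{P,max}/C_{A0} = (k₁/k₂)^[k₂/(k₂−k₁)].
= (0.111/3.82)^(3.82/(3.82−0.111)) = (0.02906)^(1.030) = 0.02614.

0.0261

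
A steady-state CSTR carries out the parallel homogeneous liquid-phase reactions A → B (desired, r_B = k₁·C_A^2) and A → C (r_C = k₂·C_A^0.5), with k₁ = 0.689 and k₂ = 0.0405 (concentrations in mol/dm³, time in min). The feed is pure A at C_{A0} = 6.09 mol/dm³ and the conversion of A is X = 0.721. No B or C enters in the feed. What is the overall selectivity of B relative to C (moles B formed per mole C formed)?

37.7

Exit C_A = C_{A0}(1−X) = 6.09×0.279 = 1.699 mol/dm³.
A CSTR operates uniformly at the exit composition, giving r_B = 1.989 and r_C = 0.05279 (each k·C_A^n at C_A = 1.699).
Overall selectivity = C_B/C_C = r_Bτ/(r_Cτ) = r_B/r_C = 37.7.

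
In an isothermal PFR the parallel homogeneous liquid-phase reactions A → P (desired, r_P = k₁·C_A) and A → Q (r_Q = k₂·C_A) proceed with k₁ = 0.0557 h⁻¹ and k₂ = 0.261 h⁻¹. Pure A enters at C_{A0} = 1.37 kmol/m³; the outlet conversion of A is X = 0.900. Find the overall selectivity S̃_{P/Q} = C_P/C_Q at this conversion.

0.213

C_A = C_{A0}(1−X) = 0.1370 kmol/m³.
Both paths are first order in A, so the instantaneous fraction to P is constant: dC_P/d(−C_A) = k₁/(k₁+k₂) = 0.1759.
C_P = 0.1759·(C_{A0}−C_A) = 0.1759×1.233 = 0.217 kmol/m³.
C_Q = (C_{A0}−C_A)−C_P = 1.016 kmol/m³; S̃_{P/Q} = 0.2169/1.016 = 0.213.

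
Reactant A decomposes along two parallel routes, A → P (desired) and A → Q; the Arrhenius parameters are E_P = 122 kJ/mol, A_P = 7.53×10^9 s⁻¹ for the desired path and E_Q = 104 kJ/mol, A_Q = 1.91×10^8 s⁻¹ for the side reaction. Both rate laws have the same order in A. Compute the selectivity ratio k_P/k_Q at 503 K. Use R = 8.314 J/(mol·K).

0.533

With equal orders, S_{P/Q} = k_P/k_Q = (A_P/A_Q)·exp[(E_Q−E_P)/(RT)].
(E_Q−E_P)/(RT) = (104−122)×10³/(8.314×503) = -18000/4182 = -4.304.
k_P/k_Q = (7.53×10^9/1.91×10^8)·exp(-4.304) = 39.42 × 0.01351 = 0.533.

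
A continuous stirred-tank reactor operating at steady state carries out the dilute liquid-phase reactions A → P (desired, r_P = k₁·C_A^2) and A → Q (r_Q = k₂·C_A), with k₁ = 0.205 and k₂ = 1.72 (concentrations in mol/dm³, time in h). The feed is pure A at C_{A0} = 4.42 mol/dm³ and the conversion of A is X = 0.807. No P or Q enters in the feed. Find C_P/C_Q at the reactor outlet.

0.102

Exit C_A = C_{A0}(1−X) = 4.42×0.193 = 0.8531 mol/dm³.
A CSTR operates uniformly at the exit composition, giving r_P = 0.1492 and r_Q = 1.467 (each k·C_A^n at C_A = 0.8531).
Overall selectivity = C_P/C_Q = r_Pτ/(r_Qτ) = r_P/r_Q = 0.102.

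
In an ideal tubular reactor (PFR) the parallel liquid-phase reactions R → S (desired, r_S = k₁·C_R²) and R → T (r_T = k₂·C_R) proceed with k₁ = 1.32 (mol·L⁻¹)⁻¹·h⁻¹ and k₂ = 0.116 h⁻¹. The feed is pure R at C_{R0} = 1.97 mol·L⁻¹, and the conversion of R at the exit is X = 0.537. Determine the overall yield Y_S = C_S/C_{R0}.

0.505

C_R = C_{R0}(1−X) = 0.9121 mol·L⁻¹.
Along a PFR/batch, dC_T/dC_R = −r_T/(r_S+r_T) = −k₂/(k₂+k₁·C_R).
Integrating from C_{R0} to C_R: C_T = (0.116/1.32)·ln[(0.116+1.32·1.97)/(0.116+1.32·0.912)] = 0.08788·ln(2.716/1.320) = 0.06342 mol·L⁻¹.
Then C_S = (C_{R0}−C_R) − C_T = 1.058 − 0.06342 = 0.9945 mol·L⁻¹.
Y_S = C_S/C_{R0} = 0.9945/1.97 = 0.505.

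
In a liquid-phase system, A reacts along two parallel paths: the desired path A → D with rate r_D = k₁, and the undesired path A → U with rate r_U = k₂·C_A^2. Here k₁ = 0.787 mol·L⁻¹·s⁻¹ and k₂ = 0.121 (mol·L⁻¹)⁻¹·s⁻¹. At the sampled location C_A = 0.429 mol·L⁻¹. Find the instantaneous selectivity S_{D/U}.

S_{D/U} = r_D/r_U = (k₁)/(k₂·C_A^2) = (k₁/k₂)·C_A^-2.
= (0.787) / (0.121×0.4290^2) = 0.7870/0.02227 = 35.3.
The undesired path is higher order in A, so low C_A (CSTR or dilute feed) favours D.

35.3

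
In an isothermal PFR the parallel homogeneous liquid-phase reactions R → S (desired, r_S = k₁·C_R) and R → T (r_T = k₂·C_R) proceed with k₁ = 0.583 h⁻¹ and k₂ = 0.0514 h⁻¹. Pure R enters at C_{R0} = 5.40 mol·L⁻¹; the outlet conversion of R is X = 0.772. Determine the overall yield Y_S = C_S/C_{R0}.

C_R = C_{R0}(1−X) = 1.231 mol·L⁻¹.
Both paths are first order in R, so the instantaneous fraction to S is constant: dC_S/d(−C_R) = k₁/(k₁+k₂) = 0.9190.
C_S = 0.9190·(C_{R0}−C_R) = 0.9190×4.169 = 3.83 mol·L⁻¹.
Y_S = C_S/C_{R0} = 3.831/5.40 = 0.709.

0.709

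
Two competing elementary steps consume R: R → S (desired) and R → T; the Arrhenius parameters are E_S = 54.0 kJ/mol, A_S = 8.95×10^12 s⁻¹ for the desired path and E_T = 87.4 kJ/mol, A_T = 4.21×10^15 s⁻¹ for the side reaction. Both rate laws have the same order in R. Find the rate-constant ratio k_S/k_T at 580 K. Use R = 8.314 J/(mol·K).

Since both paths have the same order in R, the concentration cancels and S_{S/T} = k_S/k_T = (A_S/A_T)·exp[(E_T−E_S)/(RT)].
(E_T−E_S)/(RT) = (87.4−54.0)×10³/(8.314×580) = 33400/4822 = 6.926.
k_S/k_T = (8.95×10^12/4.21×10^15)·exp(6.926) = 0.002126 × 1019 = 2.17.
Since E_S < E_T, lowering the temperature improves selectivity toward S.

2.17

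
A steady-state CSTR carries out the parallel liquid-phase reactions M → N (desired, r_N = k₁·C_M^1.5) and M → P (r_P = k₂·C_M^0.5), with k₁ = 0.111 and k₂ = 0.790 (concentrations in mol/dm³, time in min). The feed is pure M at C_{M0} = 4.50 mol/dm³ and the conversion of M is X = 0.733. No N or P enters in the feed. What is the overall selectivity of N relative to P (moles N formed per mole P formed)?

0.169

Exit C_M = C_{M0}(1−X) = 4.50×0.267 = 1.202 mol/dm³.
Rates in a CSTR are evaluated at the outlet concentration: r_N = 0.111×1.202^1.5 = 0.1462, r_P = 0.790×1.202^0.5 = 0.8659.
Overall selectivity = C_N/C_P = r_Nτ/(r_Pτ) = r_N/r_P = 0.169.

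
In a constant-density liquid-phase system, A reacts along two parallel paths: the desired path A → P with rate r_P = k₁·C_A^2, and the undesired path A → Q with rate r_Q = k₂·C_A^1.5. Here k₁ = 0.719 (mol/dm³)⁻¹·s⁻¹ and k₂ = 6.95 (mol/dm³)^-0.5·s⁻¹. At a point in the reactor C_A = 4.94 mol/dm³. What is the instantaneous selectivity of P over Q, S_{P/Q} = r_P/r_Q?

0.230

S_{P/Q} = r_P/r_Q = (k₁·C_A^2)/(k₂·C_A^1.5) = (k₁/k₂)·C_A^0.5.
= (0.719×4.940^2) / (6.95×4.940^1.5) = 17.55/76.31 = 0.230.
Since the desired path is higher order in A, keeping C_A high (PFR or concentrated feed) favours P.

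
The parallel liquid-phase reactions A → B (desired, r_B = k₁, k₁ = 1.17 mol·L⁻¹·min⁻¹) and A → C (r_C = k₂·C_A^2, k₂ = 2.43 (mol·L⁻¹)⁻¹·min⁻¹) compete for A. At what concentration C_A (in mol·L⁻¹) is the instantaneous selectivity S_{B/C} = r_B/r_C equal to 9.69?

S_{B/C} = (k₁/k₂)·C_A^-2 ⇒ C_A = (S·k₂/k₁)^(-0.5).
= (9.69×2.43/1.17)^(-0.5) = (20.13)^(-0.5) = 0.223 mol·L⁻¹.

0.223 mol·L⁻¹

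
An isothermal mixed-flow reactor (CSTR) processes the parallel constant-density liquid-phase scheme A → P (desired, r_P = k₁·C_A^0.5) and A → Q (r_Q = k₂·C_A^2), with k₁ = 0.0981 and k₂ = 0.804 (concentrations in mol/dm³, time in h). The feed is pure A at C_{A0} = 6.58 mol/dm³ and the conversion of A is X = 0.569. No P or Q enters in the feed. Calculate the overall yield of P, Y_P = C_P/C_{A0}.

Exit C_A = C_{A0}(1−X) = 6.58×0.431 = 2.836 mol/dm³.
A CSTR operates uniformly at the exit composition, giving r_P = 0.1652 and r_Q = 6.466 (each k·C_A^n at C_A = 2.836).
Fraction of consumed A going to P: r_P/(r_P+r_Q) = 0.02491.
C_P = 0.02491·C_{A0}·X = 0.02491×6.58×0.569 = 0.0933 mol/dm³; Y_P = C_P/C_{A0} = 0.0142.

0.0142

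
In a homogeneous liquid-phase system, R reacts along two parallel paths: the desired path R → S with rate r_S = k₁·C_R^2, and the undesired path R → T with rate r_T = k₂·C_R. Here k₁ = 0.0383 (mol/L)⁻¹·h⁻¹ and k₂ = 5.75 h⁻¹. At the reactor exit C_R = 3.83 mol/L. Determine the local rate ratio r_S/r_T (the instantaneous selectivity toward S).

0.0255

S_{S/T} = r_S/r_T = (k₁·C_R^2)/(k₂·C_R) = (k₁/k₂)·C_R.
= (0.0383×3.830^2) / (5.75×3.830) = 0.5618/22.02 = 0.0255.
Since the desired path is higher order in R, keeping C_R high (PFR or concentrated feed) favours S.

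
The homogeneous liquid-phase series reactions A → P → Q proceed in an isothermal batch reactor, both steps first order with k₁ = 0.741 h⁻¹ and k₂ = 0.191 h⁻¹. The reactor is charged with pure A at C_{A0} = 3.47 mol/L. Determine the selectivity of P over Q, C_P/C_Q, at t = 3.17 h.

2.04

Solving the coupled first-order balances gives C_P(t) = [k₁/(k₂−k₁)]·C_{A0}·(e^(−k₁t) − e^(−k₂t)).
e^(−k₁t) = e^(−0.741×3.17) = e^(−2.349) = 0.09547; e^(−k₂t) = e^(−0.6055) = 0.5458.
C_P = 0.741×3.47/(0.191−0.741) × (0.09547−0.5458) = (-4.675)×(-0.4504) = 2.105 mol/L.
C_A = C_{A0}e^(−k₁t) = 0.3313 mol/L, so C_Q = C_{A0}−C_A−C_P = 1.033 mol/L; C_P/C_Q = 2.04.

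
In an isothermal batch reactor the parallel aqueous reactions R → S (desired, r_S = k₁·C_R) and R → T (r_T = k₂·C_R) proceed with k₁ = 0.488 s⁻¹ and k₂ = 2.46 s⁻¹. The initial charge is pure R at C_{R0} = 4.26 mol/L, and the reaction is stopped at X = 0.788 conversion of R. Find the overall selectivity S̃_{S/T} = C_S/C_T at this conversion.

0.198

C_R = C_{R0}(1−X) = 0.9031 mol/L.
Both paths are first order in R, so the instantaneous fraction to S is constant: dC_S/d(−C_R) = k₁/(k₁+k₂) = 0.1655.
C_S = 0.1655·(C_{R0}−C_R) = 0.1655×3.357 = 0.556 mol/L.
C_T = (C_{R0}−C_R)−C_S = 2.801 mol/L; S̃_{S/T} = 0.5557/2.801 = 0.198.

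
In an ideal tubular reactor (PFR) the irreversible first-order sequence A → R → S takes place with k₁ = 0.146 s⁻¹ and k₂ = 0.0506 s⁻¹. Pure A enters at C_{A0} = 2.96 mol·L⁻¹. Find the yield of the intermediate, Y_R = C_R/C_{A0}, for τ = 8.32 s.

The intermediate concentration in a first-order A→B→C sequence is C_R = k₁C_{A0}(e^(−k₁τ) − e^(−k₂τ))/(k₂−k₁).
e^(−k₁τ) = e^(−0.146×8.32) = e^(−1.215) = 0.2968; e^(−k₂τ) = e^(−0.4210) = 0.6564.
C_R = 0.146×2.96/(0.0506−0.146) × (0.2968−0.6564) = (-4.530)×(-0.3596) = 1.629 mol·L⁻¹.
Y_R = C_R/C_{A0} = 1.629/2.96 = 0.550.

0.550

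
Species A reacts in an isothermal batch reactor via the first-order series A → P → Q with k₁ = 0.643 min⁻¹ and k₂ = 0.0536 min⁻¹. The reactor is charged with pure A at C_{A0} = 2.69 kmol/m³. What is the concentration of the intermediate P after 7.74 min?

The intermediate concentration in a first-order A→B→C sequence is C_P = k₁C_{A0}(e^(−k₁t) − e^(−k₂t))/(k₂−k₁).
e^(−k₁t) = e^(−0.643×7.74) = e^(−4.977) = 0.006896; e^(−k₂t) = e^(−0.4149) = 0.6604.
C_P = 0.643×2.69/(0.0536−0.643) × (0.006896−0.6604) = (-2.935)×(-0.6535) = 1.918 kmol/m³.

1.92 kmol/m³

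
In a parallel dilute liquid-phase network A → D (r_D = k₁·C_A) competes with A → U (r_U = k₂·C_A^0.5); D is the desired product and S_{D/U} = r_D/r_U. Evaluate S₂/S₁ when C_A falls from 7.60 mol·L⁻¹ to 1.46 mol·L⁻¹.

S_{D/U} = (k₁/k₂)·C_A^0.5, so S₂/S₁ = (C_{A,2}/C_{A,1})^0.5.
= (1.46/7.60)^0.5 = (0.1921)^0.5 = 0.438.
Selectivity toward D falls as C_A falls — high-concentration operation is favoured.

0.438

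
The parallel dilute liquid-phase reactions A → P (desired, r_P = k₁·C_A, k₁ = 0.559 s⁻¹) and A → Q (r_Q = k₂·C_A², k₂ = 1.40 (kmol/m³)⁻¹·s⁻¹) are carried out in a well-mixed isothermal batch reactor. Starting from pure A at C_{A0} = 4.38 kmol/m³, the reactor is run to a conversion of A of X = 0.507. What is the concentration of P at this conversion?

0.249 kmol/m³

C_A = C_{A0}(1−X) = 2.159 kmol/m³.
Along a PFR/batch, dC_P/dC_A = −r_P/(r_P+r_Q) = −k₁/(k₁+k₂·C_A).
Integrating from C_{A0} to C_A: C_P = (0.559/1.40)·ln[(0.559+1.40·4.38)/(0.559+1.40·2.16)] = 0.3993·ln(6.691/3.582) = 0.2495 kmol/m³.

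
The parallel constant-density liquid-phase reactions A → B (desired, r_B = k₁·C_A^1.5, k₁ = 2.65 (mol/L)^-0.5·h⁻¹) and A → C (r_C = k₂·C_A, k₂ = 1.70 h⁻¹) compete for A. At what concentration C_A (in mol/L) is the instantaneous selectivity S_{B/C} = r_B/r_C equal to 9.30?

35.6 mol/L

S_{B/C} = (k₁/k₂)·C_A^0.5 ⇒ C_A = (S·k₂/k₁)^(2).
= (9.30×1.70/2.65)^(2) = (5.966)^(2) = 35.6 mol/L.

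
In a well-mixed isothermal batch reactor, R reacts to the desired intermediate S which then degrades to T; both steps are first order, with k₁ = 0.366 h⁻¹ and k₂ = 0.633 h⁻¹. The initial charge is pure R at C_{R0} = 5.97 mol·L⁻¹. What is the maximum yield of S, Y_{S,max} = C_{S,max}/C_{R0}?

Evaluating C_S at t_opt = ln(k₂/k₁)/(k₂−k₁) gives C_{S,max}/C_{R0} = (k₁/k₂)^[k₂/(k₂−k₁)].
= (0.366/0.633)^(0.633/(0.633−0.366)) = (0.5782)^(2.371) = 0.2729.

0.273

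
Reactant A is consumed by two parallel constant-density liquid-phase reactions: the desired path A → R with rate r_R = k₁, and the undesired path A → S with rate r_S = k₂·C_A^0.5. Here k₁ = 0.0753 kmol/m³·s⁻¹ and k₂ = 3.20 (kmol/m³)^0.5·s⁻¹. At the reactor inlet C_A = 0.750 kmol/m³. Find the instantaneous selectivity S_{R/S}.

S_{R/S} = r_R/r_S = (k₁)/(k₂·C_A^0.5) = (k₁/k₂)·C_A^-0.5.
= (0.0753) / (3.20×0.7500^0.5) = 0.07530/2.771 = 0.0272.
The undesired path is higher order in A, so low C_A (CSTR or dilute feed) favours R.

0.0272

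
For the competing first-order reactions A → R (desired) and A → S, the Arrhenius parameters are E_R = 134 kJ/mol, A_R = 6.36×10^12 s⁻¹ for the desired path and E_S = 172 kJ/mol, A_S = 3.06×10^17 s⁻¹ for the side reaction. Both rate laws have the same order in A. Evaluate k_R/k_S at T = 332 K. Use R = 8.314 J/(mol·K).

19.8

With equal orders, S_{R/S} = k_R/k_S = (A_R/A_S)·exp[(E_S−E_R)/(RT)].
(E_S−E_R)/(RT) = (172−134)×10³/(8.314×332) = 38000/2760 = 13.77.
k_R/k_S = (6.36×10^12/3.06×10^17)·exp(13.77) = 2.078×10^-5 × 9.525×10^5 = 19.8.
Since E_R < E_S, lowering the temperature improves selectivity toward R.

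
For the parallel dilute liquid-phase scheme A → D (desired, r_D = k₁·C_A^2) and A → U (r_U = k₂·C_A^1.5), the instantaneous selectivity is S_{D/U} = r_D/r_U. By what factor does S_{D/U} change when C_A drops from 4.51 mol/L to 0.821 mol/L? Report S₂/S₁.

S_{D/U} = (k₁/k₂)·C_A^0.5, so S₂/S₁ = (C_{A,2}/C_{A,1})^0.5.
= (0.821/4.51)^0.5 = (0.1820)^0.5 = 0.427.
Selectivity toward D falls as C_A falls — high-concentration operation is favoured.

0.427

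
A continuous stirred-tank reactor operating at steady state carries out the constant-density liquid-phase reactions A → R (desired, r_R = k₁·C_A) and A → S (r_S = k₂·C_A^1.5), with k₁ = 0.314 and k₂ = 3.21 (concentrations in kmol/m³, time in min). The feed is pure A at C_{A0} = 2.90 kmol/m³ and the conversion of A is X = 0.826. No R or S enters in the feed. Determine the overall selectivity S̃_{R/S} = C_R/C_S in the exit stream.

Exit C_A = C_{A0}(1−X) = 2.90×0.174 = 0.5046 kmol/m³.
In a CSTR the entire volume is at exit conditions, so r_R = 0.314×0.5046 = 0.1584 and r_S = 3.21×0.5046^1.5 = 1.151.
Overall selectivity = C_R/C_S = r_Rτ/(r_Sτ) = r_R/r_S = 0.138.

0.138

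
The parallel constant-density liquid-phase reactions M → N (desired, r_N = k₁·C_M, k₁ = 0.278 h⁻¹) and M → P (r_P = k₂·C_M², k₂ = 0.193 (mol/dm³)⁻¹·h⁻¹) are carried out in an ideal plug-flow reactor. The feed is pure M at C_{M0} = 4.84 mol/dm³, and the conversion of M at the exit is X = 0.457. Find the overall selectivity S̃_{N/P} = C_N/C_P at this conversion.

C_M = C_{M0}(1−X) = 2.628 mol/dm³.
Along a PFR/batch, dC_N/dC_M = −r_N/(r_N+r_P) = −k₁/(k₁+k₂·C_M).
Integrating from C_{M0} to C_M: C_N = (0.278/0.193)·ln[(0.278+0.193·4.84)/(0.278+0.193·2.63)] = 1.440·ln(1.212/0.7852) = 0.6254 mol/dm³.
C_P = (C_{M0}−C_M)−C_N = 1.587 mol/dm³; S̃_{N/P} = 0.6254/1.587 = 0.394.

0.394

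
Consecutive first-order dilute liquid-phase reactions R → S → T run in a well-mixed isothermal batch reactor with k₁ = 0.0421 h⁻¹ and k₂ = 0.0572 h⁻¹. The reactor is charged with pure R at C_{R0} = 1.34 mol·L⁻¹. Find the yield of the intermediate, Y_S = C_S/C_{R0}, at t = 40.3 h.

0.233

The intermediate concentration in a first-order A→B→C sequence is C_S = k₁C_{R0}(e^(−k₁t) − e^(−k₂t))/(k₂−k₁).
e^(−k₁t) = e^(−0.0421×40.3) = e^(−1.697) = 0.1833; e^(−k₂t) = e^(−2.305) = 0.09974.
C_S = 0.0421×1.34/(0.0572−0.0421) × (0.1833−0.09974) = 3.736×0.08356 = 0.3122 mol·L⁻¹.
Y_S = C_S/C_{R0} = 0.3122/1.34 = 0.233.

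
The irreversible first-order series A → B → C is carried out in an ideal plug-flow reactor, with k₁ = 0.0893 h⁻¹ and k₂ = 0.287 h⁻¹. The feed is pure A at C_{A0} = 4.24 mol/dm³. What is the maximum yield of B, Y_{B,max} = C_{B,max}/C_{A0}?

0.184

Evaluating C_B at τ_opt = ln(k₂/k₁)/(k₂−k₁) gives C_{B,max}/C_{A0} = (k₁/k₂)^[k₂/(k₂−k₁)].
= (0.0893/0.287)^(0.287/(0.287−0.0893)) = (0.3111)^(1.452) = 0.1836.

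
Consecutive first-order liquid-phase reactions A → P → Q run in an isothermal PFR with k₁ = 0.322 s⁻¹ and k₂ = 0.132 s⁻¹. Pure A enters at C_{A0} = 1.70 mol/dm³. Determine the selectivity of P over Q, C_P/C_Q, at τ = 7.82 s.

1.03

The intermediate concentration in a first-order A→B→C sequence is C_P = k₁C_{A0}(e^(−k₁τ) − e^(−k₂τ))/(k₂−k₁).
e^(−k₁τ) = e^(−0.322×7.82) = e^(−2.518) = 0.08062; e^(−k₂τ) = e^(−1.032) = 0.3562.
C_P = 0.322×1.70/(0.132−0.322) × (0.08062−0.3562) = (-2.881)×(-0.2756) = 0.7940 mol/dm³.
C_A = C_{A0}e^(−k₁τ) = 0.1370 mol/dm³, so C_Q = C_{A0}−C_A−C_P = 0.7690 mol/dm³; C_P/C_Q = 1.03.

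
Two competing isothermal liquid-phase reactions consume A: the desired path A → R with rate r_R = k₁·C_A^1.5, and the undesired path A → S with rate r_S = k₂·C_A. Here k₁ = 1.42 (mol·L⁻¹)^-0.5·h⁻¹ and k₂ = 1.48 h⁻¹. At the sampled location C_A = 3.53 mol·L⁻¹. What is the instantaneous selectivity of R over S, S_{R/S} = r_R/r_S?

1.80

S_{R/S} = r_R/r_S = (k₁·C_A^1.5)/(k₂·C_A) = (k₁/k₂)·C_A^0.5.
= (1.42×3.530^1.5) / (1.48×3.530) = 9.418/5.224 = 1.80.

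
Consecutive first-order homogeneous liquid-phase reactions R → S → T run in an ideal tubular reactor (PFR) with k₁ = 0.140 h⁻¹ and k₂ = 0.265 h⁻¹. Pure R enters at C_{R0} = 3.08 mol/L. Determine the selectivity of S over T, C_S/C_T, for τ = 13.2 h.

0.204

Solving the coupled first-order balances gives C_S(τ) = [k₁/(k₂−k₁)]·C_{R0}·(e^(−k₁τ) − e^(−k₂τ)).
e^(−k₁τ) = e^(−0.140×13.2) = e^(−1.848) = 0.1576; e^(−k₂τ) = e^(−3.498) = 0.03026.
C_S = 0.140×3.08/(0.265−0.140) × (0.1576−0.03026) = 3.450×0.1273 = 0.4391 mol/L.
C_R = C_{R0}e^(−k₁τ) = 0.4853 mol/L, so C_T = C_{R0}−C_R−C_S = 2.156 mol/L; C_S/C_T = 0.204.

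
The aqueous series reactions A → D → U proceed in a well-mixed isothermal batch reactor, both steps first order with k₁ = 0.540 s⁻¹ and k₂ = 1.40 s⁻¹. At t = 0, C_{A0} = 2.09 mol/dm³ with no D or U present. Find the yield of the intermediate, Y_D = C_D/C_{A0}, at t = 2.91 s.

0.120

For first-order series with pure A initially, C_D(t) = k₁C_{A0}/(k₂−k₁)·(e^(−k₁t) − e^(−k₂t)).
e^(−k₁t) = e^(−0.540×2.91) = e^(−1.571) = 0.2078; e^(−k₂t) = e^(−4.074) = 0.01701.
C_D = 0.540×2.09/(1.40−0.540) × (0.2078−0.01701) = 1.312×0.1907 = 0.2503 mol/dm³.
Y_D = C_D/C_{A0} = 0.2503/2.09 = 0.120.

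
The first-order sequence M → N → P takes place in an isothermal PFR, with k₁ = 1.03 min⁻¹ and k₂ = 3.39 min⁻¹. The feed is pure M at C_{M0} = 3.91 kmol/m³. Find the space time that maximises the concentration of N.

0.505 min

Setting dC_N/dτ = 0 gives τ_opt = ln(k₂/k₁)/(k₂−k₁).
= ln(3.39/1.03)/(3.39−1.03) = ln(3.291)/2.360 = 1.191/2.360 = 0.505 min.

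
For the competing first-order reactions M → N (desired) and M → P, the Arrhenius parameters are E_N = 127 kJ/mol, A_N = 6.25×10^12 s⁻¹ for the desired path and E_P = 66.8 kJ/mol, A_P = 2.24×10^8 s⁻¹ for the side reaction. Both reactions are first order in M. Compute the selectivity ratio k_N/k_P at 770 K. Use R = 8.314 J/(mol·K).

Since both paths have the same order in M, the concentration cancels and S_{N/P} = k_N/k_P = (A_N/A_P)·exp[(E_P−E_N)/(RT)].
(E_P−E_N)/(RT) = (66.8−127)×10³/(8.314×770) = -60200/6402 = -9.404.
k_N/k_P = (6.25×10^12/2.24×10^8)·exp(-9.404) = 27902 × 8.242×10^-5 = 2.30.

2.30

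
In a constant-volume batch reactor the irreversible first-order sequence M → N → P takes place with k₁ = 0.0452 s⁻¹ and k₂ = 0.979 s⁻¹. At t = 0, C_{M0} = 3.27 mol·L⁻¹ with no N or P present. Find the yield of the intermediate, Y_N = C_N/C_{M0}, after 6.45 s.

0.0361

The intermediate concentration in a first-order A→B→C sequence is C_N = k₁C_{M0}(e^(−k₁t) − e^(−k₂t))/(k₂−k₁).
e^(−k₁t) = e^(−0.0452×6.45) = e^(−0.2915) = 0.7471; e^(−k₂t) = e^(−6.315) = 0.001810.
C_N = 0.0452×3.27/(0.979−0.0452) × (0.7471−0.001810) = 0.1583×0.7453 = 0.1180 mol·L⁻¹.
Y_N = C_N/C_{M0} = 0.1180/3.27 = 0.0361.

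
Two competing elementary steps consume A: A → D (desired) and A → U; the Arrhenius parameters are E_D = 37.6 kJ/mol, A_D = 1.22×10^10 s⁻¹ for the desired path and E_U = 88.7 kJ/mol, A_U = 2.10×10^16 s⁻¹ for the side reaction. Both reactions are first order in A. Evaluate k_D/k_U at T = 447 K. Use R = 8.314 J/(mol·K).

0.544

k_D/k_U = (A_D/A_U)·exp[−(E_D−E_U)/(RT)] = (A_D/A_U)·exp[(E_U−E_D)/(RT)].
(E_U−E_D)/(RT) = (88.7−37.6)×10³/(8.314×447) = 51100/3716 = 13.75.
k_D/k_U = (1.22×10^10/2.10×10^16)·exp(13.75) = 5.810×10^-7 × 9.366×10^5 = 0.544.
Since E_D < E_U, lowering the temperature improves selectivity toward D.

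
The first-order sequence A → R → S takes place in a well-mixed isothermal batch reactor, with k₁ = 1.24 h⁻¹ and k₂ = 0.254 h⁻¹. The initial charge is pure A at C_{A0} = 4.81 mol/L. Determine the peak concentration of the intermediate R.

3.20 mol/L

Evaluating C_R at t_opt = ln(k₂/k₁)/(k₂−k₁) gives C_{R,max}/C_{A0} = (k₁/k₂)^[k₂/(k₂−k₁)].
= (1.24/0.254)^(0.254/(0.254−1.24)) = (4.882)^(-0.2576) = 0.6647.
C_{R,max} = 0.6647×4.81 = 3.20 mol/L.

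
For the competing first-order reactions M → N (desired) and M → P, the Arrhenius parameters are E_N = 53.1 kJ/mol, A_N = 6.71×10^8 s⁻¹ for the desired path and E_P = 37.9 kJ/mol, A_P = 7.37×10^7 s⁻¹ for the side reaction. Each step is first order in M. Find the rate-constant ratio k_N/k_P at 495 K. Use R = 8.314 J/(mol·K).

With equal orders, S_{N/P} = k_N/k_P = (A_N/A_P)·exp[(E_P−E_N)/(RT)].
(E_P−E_N)/(RT) = (37.9−53.1)×10³/(8.314×495) = -15200/4115 = -3.693.
k_N/k_P = (6.71×10^8/7.37×10^7)·exp(-3.693) = 9.104 × 0.02489 = 0.227.

0.227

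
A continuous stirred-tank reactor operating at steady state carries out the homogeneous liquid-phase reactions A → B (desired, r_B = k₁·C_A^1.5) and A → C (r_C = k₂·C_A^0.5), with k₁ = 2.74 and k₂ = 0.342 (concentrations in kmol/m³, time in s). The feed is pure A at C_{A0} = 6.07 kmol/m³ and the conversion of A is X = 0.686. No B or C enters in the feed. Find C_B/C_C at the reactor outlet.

Exit C_A = C_{A0}(1−X) = 6.07×0.314 = 1.906 kmol/m³.
A CSTR operates uniformly at the exit composition, giving r_B = 7.210 and r_C = 0.4722 (each k·C_A^n at C_A = 1.906).
Overall selectivity = C_B/C_C = r_Bτ/(r_Cτ) = r_B/r_C = 15.3.

15.3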